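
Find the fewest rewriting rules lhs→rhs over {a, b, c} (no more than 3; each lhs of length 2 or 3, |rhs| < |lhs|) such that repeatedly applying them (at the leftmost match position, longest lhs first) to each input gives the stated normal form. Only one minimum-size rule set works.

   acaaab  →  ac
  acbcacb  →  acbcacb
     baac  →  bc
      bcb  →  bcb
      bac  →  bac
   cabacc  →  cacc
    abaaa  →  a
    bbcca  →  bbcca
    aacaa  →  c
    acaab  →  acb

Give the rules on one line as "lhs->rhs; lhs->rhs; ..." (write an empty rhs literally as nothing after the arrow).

  | acaaab => acab => ac
  | acbcacb
  | baac => bc
  | bcb

aa->; ab->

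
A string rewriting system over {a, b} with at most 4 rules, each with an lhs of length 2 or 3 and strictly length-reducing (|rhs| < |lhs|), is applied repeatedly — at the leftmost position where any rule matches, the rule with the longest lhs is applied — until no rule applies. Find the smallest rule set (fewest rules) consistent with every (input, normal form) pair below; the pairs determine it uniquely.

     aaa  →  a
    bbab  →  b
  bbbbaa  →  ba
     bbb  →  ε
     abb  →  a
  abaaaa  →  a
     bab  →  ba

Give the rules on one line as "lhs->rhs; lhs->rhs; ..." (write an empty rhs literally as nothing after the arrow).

  | aaa => aa => a
  | bbab => b
  | bbbbaa => baa => ba
  | bbb => ε

aa->a; ab->a; bba->; bbb->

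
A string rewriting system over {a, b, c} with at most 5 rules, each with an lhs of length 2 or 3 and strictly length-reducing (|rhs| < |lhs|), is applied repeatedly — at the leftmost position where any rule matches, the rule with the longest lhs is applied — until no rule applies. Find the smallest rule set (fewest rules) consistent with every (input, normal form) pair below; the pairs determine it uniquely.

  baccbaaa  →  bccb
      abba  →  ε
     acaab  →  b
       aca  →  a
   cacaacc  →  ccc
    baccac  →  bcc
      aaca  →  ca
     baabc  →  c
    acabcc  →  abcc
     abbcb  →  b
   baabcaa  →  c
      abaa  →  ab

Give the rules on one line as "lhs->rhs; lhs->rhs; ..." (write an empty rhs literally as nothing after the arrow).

aa->; ac->; ba->b; bb->

  | baccbaaa => bccbaaa => bccbaa => bccba => bccb
  | abba => aa => ε
  | acaab => aab => b
  | aca => a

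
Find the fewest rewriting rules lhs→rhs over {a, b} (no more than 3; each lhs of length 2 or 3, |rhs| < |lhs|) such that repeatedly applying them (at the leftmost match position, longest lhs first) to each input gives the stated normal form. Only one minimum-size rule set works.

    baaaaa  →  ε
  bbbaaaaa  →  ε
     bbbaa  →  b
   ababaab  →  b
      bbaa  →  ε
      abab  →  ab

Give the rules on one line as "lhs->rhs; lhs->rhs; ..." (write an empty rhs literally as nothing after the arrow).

  | baaaaa => aaaa => aa => ε
  | bbbaaaaa => bbaaaa => baaa => aa => ε
  | bbbaa => bba => b
  | ababaab => abaab => aab => b

aa->; ba->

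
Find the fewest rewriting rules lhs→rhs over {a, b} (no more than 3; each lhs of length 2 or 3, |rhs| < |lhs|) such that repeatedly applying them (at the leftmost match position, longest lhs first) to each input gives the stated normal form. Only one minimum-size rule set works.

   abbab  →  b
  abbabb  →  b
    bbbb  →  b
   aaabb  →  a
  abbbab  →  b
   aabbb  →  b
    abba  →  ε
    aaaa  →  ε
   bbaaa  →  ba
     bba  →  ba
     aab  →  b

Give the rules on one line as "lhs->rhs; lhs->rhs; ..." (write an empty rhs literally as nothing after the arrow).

aa->; ab->a; bb->b

  | abbab => abab => aab => b
  | abbabb => ababb => aabb => bb => b
  | bbbb => bbb => bb => b
  | aaabb => abb => ab => a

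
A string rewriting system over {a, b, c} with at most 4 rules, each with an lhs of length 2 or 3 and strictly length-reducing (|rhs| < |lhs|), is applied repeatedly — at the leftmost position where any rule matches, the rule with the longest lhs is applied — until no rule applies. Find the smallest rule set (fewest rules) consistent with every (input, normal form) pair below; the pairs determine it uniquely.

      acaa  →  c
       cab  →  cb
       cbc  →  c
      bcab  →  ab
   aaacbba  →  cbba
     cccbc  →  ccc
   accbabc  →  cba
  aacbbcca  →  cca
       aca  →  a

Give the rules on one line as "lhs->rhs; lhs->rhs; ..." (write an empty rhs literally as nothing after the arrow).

  | acaa => aa => c
  | cab => cb
  | cbc => c
  | bcab => ab

aa->c; ac->; bc->; cab->cb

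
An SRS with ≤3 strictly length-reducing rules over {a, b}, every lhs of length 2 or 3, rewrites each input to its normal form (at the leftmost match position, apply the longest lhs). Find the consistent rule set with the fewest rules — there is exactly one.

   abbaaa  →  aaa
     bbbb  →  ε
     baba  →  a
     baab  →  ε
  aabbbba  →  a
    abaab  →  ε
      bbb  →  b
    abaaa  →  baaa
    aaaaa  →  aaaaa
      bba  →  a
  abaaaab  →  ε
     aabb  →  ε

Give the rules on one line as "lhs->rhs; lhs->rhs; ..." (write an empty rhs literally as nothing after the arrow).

ab->b; bb->

  | abbaaa => bbaaa => aaa
  | bbbb => bb => ε
  | baba => bba => a
  | baab => bab => bb => ε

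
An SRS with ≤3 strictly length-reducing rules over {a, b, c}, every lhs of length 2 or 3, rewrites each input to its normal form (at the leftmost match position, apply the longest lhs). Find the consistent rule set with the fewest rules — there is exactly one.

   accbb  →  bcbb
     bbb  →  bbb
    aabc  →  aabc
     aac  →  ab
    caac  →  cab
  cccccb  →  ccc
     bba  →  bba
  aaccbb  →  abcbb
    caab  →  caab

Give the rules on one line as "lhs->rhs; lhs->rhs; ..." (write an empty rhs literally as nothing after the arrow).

  | accbb => bcbb
  | bbb
  | aabc
  | aac => ab

ac->b; ccb->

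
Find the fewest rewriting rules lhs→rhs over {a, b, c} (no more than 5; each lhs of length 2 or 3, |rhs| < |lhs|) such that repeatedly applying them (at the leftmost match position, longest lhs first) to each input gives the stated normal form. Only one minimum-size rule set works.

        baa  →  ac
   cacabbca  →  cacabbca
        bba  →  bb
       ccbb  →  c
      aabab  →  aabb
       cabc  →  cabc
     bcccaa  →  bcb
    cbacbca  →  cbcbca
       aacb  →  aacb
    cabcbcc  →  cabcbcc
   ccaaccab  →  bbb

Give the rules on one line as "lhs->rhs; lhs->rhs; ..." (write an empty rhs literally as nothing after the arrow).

ba->b; baa->ac; cbb->; cca->b

  | baa => ac
  | cacabbca
  | bba => bb
  | ccbb => c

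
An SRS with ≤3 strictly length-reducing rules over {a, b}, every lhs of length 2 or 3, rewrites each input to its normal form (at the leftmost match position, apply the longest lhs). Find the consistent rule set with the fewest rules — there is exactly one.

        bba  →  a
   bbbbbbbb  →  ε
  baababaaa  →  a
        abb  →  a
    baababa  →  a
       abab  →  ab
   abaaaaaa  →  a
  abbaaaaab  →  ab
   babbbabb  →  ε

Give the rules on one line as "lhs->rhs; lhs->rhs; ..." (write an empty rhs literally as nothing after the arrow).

aa->a; ba->; bb->

  | bba => a
  | bbbbbbbb => bbbbbb => bbbb => bb => ε
  | baababaaa => ababaaa => abaaa => aaa => aa => a
  | abb => a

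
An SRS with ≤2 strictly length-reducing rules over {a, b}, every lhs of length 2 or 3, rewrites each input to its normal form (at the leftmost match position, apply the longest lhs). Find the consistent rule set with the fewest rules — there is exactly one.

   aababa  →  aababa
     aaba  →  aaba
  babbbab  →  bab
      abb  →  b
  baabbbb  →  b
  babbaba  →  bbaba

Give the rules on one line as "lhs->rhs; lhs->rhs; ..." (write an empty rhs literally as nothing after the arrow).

  | aababa
  | aaba
  | babbbab => bbbab => bab
  | abb => b

abb->b; bbb->b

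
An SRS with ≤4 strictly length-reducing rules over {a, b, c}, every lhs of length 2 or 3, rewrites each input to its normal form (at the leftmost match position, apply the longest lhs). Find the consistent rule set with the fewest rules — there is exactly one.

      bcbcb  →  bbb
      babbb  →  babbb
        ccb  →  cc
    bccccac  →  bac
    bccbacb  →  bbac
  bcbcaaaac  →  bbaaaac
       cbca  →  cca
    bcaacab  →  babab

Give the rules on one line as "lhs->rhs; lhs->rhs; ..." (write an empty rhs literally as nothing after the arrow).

aca->ba; bc->b; cb->c

  | bcbcb => bbcb => bbb
  | babbb
  | ccb => cc
  | bccccac => bcccac => bccac => bcac => bac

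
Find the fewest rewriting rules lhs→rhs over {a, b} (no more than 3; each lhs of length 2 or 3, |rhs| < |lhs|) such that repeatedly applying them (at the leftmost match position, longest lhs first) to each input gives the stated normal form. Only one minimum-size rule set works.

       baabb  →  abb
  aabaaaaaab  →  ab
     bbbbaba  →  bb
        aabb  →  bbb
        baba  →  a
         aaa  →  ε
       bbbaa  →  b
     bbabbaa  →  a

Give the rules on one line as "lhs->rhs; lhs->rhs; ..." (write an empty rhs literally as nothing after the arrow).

aa->b; ba->; bab->ba

  | baabb => abb
  | aabaaaaaab => bbaaaaaab => baaaaab => aaaab => baab => ab
  | bbbbaba => bbbbaa => bbba => bb
  | aabb => bbb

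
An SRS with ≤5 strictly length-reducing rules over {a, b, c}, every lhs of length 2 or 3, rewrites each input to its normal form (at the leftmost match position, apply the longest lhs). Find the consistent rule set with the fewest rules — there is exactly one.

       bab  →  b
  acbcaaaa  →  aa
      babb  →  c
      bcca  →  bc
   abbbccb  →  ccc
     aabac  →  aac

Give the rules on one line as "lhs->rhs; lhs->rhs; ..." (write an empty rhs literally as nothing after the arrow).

ab->; bb->c; ca->b; cb->c

  | bab => b
  | acbcaaaa => accaaaa => acbaaa => acaaa => abaa => aa
  | babb => bb => c
  | bcca => bcb => bc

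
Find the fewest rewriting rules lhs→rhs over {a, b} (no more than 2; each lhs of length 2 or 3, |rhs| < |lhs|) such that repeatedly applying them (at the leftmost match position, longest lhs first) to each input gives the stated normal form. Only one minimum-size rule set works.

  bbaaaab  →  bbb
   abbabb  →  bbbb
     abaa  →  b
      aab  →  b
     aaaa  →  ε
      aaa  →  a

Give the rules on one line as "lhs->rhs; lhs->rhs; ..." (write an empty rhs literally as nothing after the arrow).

aa->; ab->b

  | bbaaaab => bbaab => bbb
  | abbabb => bbabb => bbbb
  | abaa => baa => b
  | aab => b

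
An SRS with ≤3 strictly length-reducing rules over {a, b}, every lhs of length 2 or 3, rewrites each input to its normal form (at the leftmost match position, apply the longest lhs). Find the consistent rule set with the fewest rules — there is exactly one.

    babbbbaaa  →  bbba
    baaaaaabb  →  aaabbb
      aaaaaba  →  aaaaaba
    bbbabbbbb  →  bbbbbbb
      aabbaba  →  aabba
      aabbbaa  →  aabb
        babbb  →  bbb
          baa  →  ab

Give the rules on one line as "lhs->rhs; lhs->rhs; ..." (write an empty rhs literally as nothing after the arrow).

baa->ab; bab->b

  | babbbbaaa => bbbbaaa => bbbaba => bbba
  | baaaaaabb => abaaaabb => aabaabb => aaabbb
  | aaaaaba
  | bbbabbbbb => bbbbbbb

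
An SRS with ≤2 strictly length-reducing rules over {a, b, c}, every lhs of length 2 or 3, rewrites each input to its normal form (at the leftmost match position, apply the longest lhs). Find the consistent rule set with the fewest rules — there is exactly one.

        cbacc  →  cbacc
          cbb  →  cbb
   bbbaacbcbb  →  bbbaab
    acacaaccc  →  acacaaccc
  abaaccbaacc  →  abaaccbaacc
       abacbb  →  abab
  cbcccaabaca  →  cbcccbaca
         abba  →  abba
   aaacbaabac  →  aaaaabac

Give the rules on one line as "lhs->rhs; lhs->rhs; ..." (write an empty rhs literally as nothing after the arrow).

acb->a; cca->cc

  | cbacc
  | cbb
  | bbbaacbcbb => bbbaacbb => bbbaab
  | acacaaccc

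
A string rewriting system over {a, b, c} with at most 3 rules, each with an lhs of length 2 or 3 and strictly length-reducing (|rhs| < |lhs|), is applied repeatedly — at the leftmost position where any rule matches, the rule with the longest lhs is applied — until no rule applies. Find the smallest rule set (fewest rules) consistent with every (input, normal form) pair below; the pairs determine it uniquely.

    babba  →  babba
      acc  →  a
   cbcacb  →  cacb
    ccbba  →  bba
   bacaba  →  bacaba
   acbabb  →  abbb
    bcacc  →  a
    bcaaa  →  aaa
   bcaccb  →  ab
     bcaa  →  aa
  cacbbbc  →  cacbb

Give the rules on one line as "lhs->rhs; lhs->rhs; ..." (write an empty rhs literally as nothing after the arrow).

bc->; cba->b; cc->

  | babba
  | acc => a
  | cbcacb => cacb
  | ccbba => bba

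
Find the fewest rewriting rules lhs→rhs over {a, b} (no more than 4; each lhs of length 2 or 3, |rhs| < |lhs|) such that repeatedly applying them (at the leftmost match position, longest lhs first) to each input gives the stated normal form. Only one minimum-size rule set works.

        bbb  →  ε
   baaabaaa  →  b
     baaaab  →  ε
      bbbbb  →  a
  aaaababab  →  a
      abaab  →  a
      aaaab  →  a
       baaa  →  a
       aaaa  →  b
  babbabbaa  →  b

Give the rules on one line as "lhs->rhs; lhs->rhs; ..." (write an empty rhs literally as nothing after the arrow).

aa->b; aaa->aa; ab->; bb->a

  | bbb => ab => ε
  | baaabaaa => baabaaa => bbbaaa => abaaa => aaa => aa => b
  | baaaab => baaab => baab => bbb => ab => ε
  | bbbbb => abbb => bb => a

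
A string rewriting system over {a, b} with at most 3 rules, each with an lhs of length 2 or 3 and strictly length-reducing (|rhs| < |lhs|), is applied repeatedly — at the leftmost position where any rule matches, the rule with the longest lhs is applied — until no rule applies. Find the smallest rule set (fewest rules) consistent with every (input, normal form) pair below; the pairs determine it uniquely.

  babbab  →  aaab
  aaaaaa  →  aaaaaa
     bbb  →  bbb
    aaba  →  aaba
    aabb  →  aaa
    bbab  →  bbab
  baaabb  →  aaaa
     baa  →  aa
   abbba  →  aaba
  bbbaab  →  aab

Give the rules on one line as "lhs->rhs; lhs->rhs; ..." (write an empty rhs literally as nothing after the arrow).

abb->aa; baa->aa

  | babbab => baaab => aaab
  | aaaaaa
  | bbb
  | aaba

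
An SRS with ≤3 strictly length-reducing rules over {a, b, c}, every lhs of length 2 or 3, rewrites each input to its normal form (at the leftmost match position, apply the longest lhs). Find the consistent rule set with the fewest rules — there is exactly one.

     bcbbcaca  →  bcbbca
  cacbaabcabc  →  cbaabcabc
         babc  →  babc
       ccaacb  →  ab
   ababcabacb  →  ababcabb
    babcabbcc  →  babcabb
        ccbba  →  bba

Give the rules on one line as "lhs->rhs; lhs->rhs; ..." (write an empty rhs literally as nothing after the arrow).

  | bcbbcaca => bcbbca
  | cacbaabcabc => cbaabcabc
  | babc
  | ccaacb => aacb => ab

ac->; cc->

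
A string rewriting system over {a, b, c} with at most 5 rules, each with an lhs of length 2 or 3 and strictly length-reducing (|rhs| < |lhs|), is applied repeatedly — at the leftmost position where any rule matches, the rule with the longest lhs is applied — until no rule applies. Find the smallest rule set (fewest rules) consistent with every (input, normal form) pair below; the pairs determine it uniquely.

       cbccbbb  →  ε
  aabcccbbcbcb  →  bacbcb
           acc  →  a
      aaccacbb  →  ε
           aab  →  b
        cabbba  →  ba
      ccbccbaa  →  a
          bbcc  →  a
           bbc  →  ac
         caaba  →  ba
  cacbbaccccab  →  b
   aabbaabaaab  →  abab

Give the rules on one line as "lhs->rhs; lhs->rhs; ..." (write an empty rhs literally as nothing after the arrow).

  | cbccbbb => cbbbb => cabb => abb => aa => ε
  | aabcccbbcbcb => bcccbbcbcb => bcbbcbcb => bcacbcb => bacbcb
  | acc => a
  | aaccacbb => ccacbb => acbb => aca => aa => ε

aa->; bb->a; ca->a; cc->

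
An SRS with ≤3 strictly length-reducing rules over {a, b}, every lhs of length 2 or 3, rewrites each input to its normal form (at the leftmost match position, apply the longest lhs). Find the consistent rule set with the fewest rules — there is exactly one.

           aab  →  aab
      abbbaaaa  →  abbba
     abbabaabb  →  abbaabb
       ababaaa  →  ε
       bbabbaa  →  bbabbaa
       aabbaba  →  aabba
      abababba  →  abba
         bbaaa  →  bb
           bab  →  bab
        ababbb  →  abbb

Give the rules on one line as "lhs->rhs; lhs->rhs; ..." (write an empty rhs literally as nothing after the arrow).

aaa->; aba->a

  | aab
  | abbbaaaa => abbba
  | abbabaabb => abbaabb
  | ababaaa => abaaa => aaa => ε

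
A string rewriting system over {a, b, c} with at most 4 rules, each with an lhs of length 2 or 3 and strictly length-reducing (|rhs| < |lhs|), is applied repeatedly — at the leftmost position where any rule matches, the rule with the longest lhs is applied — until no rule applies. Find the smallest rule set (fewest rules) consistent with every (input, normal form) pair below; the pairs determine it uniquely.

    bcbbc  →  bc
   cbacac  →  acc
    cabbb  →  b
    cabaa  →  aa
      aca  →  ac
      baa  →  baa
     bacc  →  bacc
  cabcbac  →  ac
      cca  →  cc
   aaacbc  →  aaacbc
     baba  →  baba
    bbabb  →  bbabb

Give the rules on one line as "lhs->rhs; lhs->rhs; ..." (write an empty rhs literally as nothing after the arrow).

  | bcbbc => bc
  | cbacac => acac => acc
  | cabbb => cbbb => b
  | cabaa => cbaa => aa

ca->c; cba->a; cbb->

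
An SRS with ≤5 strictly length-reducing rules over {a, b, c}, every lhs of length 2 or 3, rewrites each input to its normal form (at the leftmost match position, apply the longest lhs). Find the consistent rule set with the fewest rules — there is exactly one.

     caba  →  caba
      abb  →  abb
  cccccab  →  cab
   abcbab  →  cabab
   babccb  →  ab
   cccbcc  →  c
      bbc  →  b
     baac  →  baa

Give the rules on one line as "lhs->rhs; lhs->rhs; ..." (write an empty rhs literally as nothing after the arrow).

abc->ca; ac->a; bc->; cc->c

  | caba
  | abb
  | cccccab => ccccab => cccab => ccab => cab
  | abcbab => cabab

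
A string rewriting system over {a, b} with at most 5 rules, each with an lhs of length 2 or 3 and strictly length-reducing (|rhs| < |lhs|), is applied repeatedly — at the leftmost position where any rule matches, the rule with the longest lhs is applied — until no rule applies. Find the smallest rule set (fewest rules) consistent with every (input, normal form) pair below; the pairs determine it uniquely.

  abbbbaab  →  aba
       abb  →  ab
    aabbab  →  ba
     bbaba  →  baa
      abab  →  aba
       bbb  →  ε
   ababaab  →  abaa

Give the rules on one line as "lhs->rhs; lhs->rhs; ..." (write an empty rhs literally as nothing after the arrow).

  | abbbbaab => abaab => abba => aba
  | abb => ab
  | aabbab => babab => baab => bba => ba
  | bbaba => baba => baa

aab->ba; bab->ba; bb->b; bbb->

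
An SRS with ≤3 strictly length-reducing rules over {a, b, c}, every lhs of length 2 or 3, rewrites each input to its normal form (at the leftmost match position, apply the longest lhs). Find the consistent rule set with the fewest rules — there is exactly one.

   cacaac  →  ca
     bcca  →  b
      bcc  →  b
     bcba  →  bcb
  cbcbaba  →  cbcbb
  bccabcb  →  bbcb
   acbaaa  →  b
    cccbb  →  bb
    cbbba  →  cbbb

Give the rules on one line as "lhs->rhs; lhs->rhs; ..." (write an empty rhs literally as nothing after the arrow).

ac->; ba->b; cc->a

  | cacaac => caac => ca
  | bcca => baa => ba => b
  | bcc => ba => b
  | bcba => bcb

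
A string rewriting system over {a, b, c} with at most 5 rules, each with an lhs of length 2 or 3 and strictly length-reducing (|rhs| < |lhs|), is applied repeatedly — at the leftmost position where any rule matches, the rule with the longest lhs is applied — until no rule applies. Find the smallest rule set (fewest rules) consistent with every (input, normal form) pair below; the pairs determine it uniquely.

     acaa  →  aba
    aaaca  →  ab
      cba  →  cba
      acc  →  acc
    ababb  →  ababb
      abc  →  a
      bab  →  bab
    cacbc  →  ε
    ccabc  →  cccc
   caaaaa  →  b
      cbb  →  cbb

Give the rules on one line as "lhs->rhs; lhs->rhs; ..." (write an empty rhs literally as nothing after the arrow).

aa->; bc->; ca->b; cab->cc

  | acaa => aba
  | aaaca => aca => ab
  | cba
  | acc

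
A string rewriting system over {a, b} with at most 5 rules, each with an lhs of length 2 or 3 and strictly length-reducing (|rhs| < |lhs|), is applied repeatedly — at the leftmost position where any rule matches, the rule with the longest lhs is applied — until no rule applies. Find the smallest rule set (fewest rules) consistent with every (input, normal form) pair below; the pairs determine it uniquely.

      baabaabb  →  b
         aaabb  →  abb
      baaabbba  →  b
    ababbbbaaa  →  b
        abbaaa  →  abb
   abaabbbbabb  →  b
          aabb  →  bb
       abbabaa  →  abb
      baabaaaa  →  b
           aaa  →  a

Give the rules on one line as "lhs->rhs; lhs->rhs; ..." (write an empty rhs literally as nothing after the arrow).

aa->; aba->ba; ba->b; bab->ba

  | baabaabb => babaabb => baaabb => baabb => babb => bab => ba => b
  | aaabb => abb
  | baaabbba => baabbba => babbba => babba => baba => baa => ba => b
  | ababbbbaaa => babbbbaaa => babbbaaa => babbaaa => babaaa => baaaa => baaa => baa => ba => b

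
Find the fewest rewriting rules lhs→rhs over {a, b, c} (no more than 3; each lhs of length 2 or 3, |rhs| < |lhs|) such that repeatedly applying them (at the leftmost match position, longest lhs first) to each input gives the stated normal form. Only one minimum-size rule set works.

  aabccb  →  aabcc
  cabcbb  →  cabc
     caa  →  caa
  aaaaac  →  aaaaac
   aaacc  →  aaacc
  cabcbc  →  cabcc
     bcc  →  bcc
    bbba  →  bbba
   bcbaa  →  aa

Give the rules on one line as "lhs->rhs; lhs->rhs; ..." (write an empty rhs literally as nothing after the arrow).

  | aabccb => aabcc
  | cabcbb => cabcb => cabc
  | caa
  | aaaaac

bca->a; cb->c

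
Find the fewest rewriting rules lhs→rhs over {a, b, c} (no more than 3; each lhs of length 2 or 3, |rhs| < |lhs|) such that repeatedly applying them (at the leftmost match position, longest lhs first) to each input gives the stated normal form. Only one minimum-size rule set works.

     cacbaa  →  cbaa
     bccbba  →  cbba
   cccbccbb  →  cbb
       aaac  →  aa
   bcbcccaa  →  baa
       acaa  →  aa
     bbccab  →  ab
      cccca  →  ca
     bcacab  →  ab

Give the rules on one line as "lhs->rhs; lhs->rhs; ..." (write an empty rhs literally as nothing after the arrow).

  | cacbaa => cbaa
  | bccbba => cbba
  | cccbccbb => bcbccbb => bccbb => cbb
  | aaac => aa

ac->; bc->; cc->b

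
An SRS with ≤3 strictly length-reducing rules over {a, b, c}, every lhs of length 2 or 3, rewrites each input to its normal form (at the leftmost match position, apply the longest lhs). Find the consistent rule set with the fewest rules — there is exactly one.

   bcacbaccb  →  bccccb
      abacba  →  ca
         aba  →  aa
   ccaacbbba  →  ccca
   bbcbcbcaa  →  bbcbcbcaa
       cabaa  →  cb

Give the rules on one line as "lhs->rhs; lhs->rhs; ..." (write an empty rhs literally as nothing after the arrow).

aaa->b; ac->c; ba->a

  | bcacbaccb => bccbaccb => bccaccb => bccccb
  | abacba => aacba => acba => cba => ca
  | aba => aa
  | ccaacbbba => ccacbbba => cccbbba => cccbba => cccba => ccca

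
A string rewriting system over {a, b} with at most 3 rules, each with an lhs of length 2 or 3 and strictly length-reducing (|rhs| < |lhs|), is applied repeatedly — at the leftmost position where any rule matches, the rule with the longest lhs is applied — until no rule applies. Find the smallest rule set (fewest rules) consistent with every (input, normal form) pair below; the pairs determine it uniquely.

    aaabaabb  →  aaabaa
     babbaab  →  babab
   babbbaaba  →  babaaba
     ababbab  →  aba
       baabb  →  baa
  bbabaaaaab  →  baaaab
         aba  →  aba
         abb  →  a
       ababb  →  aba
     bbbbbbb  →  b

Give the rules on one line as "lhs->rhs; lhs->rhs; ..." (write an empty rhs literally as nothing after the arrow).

bb->; bba->b

  | aaabaabb => aaabaa
  | babbaab => babab
  | babbbaaba => babaaba
  | ababbab => ababb => aba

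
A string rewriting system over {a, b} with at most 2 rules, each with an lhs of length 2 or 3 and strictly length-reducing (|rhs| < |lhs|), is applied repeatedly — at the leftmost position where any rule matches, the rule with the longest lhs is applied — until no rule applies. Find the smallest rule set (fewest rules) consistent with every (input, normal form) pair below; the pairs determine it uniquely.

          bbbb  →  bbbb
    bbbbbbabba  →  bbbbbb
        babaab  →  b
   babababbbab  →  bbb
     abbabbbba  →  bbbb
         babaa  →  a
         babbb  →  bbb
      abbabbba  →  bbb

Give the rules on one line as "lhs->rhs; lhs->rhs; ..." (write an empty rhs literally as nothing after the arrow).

ab->b; ba->

  | bbbb
  | bbbbbbabba => bbbbbbba => bbbbbb
  | babaab => baab => ab => b
  | babababbbab => bababbbab => babbbab => bbbab => bbb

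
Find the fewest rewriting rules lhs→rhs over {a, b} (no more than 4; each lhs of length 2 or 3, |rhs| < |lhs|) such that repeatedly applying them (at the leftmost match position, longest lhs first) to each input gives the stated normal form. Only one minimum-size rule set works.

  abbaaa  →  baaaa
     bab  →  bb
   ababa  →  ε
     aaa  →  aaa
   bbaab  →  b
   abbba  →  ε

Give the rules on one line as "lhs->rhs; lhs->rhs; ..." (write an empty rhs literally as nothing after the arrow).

  | abbaaa => baaaa
  | bab => bb
  | ababa => baba => bba => ε
  | aaa

ab->b; abb->ba; bba->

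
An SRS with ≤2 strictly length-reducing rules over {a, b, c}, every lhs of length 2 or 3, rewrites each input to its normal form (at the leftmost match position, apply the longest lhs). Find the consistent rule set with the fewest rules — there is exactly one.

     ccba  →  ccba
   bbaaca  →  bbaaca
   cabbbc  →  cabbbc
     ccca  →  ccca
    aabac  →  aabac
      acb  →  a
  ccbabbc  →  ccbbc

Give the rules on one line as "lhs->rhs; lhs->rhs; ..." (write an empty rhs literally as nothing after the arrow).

  | ccba
  | bbaaca
  | cabbbc
  | ccca

acb->a; bab->b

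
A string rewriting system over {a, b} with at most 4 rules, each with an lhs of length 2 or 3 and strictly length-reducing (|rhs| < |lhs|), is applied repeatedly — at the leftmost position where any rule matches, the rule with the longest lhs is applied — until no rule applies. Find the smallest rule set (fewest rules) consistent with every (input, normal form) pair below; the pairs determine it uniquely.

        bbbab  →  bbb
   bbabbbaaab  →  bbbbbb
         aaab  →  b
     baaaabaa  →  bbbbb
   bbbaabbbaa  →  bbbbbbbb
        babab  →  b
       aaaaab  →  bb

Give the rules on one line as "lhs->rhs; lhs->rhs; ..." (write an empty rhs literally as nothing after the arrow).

  | bbbab => bbb
  | bbabbbaaab => bbbbbaaab => bbbbbbab => bbbbbb
  | aaab => bab => b
  | baaaabaa => bbaabaa => bbbbaa => bbbbb

aa->b; ab->; abb->bb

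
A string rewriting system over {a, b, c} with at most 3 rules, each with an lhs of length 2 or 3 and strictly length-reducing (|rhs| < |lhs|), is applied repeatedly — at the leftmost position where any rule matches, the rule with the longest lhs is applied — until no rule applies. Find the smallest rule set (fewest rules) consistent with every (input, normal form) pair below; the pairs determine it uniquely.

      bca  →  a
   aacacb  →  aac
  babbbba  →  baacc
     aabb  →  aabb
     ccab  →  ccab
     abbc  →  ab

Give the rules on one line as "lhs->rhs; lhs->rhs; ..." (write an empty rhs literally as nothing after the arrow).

acb->; bba->ac; bc->

  | bca => a
  | aacacb => aac
  | babbbba => babbac => baacc
  | aabb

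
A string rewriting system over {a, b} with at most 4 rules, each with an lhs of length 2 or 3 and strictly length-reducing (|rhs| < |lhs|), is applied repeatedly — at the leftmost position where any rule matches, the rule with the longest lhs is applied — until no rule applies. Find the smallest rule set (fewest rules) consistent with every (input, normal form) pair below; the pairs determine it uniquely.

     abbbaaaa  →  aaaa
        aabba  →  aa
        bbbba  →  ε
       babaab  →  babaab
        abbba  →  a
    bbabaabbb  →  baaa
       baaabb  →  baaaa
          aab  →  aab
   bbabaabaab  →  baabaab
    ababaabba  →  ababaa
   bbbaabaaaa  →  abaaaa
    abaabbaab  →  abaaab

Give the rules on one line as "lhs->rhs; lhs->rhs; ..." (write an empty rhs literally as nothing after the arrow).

bb->a; bba->; bbb->bb

  | abbbaaaa => abbaaaa => aaaa
  | aabba => aa
  | bbbba => bbba => bba => ε
  | babaab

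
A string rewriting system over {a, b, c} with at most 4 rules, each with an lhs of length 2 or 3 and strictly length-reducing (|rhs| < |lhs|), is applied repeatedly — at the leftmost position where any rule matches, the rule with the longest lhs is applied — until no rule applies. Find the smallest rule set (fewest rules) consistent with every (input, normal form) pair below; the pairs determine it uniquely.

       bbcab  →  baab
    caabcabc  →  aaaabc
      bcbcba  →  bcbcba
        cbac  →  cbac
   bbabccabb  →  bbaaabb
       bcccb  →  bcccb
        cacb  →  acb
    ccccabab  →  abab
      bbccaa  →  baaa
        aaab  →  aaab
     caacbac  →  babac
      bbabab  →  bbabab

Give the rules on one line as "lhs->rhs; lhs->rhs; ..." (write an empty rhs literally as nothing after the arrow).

  | bbcab => baab
  | caabcabc => aabcabc => aaaabc
  | bcbcba
  | cbac

aac->ba; bca->aa; ca->a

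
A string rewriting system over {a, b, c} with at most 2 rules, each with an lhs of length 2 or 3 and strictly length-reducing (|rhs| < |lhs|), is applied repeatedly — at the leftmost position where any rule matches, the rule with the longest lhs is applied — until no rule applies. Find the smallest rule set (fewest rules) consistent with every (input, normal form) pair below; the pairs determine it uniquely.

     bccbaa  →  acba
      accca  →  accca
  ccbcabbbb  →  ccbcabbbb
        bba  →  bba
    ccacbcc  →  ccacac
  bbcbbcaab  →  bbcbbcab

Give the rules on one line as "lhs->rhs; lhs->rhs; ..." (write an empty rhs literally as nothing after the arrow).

aa->a; bcc->ac

  | bccbaa => acbaa => acba
  | accca
  | ccbcabbbb
  | bba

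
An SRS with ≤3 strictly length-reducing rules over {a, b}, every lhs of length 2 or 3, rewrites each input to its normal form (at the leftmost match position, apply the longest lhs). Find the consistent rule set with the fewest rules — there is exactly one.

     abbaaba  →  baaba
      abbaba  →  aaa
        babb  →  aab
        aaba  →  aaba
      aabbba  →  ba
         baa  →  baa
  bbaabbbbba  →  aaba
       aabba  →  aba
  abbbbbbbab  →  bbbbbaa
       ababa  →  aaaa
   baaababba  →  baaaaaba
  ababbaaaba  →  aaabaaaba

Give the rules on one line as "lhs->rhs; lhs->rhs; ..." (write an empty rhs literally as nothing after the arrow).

  | abbaaba => baaba
  | abbaba => baba => aaa
  | babb => aab
  | aaba

abb->b; bab->aa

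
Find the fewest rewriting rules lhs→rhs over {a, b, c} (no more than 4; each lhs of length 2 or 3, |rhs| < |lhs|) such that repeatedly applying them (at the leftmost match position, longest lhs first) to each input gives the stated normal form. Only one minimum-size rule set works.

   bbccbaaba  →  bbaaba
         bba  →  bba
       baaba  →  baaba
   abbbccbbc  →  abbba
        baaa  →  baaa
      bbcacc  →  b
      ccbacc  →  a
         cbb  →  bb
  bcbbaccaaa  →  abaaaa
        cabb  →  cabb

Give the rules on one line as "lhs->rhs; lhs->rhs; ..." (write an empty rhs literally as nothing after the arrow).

ac->; bc->a; cb->b

  | bbccbaaba => bacbaaba => bbaaba
  | bba
  | baaba
  | abbbccbbc => abbacbbc => abbbbc => abbba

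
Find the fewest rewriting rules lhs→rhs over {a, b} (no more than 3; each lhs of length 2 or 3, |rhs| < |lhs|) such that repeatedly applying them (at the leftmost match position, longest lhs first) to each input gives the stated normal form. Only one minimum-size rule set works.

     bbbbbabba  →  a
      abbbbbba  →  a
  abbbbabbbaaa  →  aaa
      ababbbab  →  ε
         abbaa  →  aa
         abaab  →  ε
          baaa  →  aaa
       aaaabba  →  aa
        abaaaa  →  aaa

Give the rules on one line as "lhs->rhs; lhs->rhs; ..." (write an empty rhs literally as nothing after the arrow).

ab->; aba->; ba->a

  | bbbbbabba => bbbbabba => bbbabba => bbabba => babba => abba => ba => a
  | abbbbbba => bbbbba => bbbba => bbba => bba => ba => a
  | abbbbabbbaaa => bbbabbbaaa => bbabbbaaa => babbbaaa => abbbaaa => bbaaa => baaa => aaa
  | ababbbab => bbbab => bbab => bab => ab => ε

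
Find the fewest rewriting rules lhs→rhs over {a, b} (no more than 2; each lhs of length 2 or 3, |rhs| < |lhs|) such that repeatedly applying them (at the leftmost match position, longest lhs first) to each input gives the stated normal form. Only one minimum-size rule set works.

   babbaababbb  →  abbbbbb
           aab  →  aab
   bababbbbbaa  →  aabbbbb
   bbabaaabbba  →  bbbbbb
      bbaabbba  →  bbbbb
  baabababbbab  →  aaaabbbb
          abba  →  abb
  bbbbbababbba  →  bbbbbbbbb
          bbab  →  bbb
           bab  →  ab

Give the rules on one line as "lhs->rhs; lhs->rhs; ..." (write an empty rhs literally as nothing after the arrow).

ba->a; bba->bb

  | babbaababbb => abbaababbb => abbababbb => abbbabbb => abbbbbb
  | aab
  | bababbbbbaa => ababbbbbaa => aabbbbbaa => aabbbbba => aabbbbb
  | bbabaaabbba => bbbaaabbba => bbbaabbba => bbbabbba => bbbbbba => bbbbbb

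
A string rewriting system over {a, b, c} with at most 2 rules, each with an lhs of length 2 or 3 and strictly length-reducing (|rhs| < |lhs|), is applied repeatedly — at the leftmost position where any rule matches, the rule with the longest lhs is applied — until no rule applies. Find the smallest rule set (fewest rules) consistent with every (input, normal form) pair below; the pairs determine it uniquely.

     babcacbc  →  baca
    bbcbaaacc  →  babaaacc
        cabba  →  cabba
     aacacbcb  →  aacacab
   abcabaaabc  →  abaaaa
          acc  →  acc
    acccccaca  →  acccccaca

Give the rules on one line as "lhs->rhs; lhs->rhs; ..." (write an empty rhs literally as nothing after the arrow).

bc->a; bca->

  | babcacbc => bacbc => baca
  | bbcbaaacc => babaaacc
  | cabba
  | aacacbcb => aacacab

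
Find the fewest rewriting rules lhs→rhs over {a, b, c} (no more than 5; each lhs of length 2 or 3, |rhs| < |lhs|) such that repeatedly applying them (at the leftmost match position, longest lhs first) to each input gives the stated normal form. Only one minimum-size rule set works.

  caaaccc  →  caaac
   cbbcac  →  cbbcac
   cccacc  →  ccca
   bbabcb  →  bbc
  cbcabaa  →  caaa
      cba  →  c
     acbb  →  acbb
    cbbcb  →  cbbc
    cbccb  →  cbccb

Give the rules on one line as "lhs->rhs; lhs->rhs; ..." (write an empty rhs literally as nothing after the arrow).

acc->a; ba->; bcb->bc; cab->aa

  | caaaccc => caaac
  | cbbcac
  | cccacc => ccca
  | bbabcb => bbcb => bbc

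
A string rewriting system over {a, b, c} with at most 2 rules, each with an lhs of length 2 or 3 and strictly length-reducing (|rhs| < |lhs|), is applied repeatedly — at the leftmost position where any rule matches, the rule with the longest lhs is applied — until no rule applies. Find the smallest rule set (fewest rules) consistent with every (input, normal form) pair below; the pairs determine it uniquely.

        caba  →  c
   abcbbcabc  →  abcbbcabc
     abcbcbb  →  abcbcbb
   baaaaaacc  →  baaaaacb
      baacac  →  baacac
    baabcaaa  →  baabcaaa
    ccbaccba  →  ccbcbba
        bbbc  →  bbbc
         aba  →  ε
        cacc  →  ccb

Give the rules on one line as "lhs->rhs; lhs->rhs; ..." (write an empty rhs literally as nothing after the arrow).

aba->; acc->cb

  | caba => c
  | abcbbcabc
  | abcbcbb
  | baaaaaacc => baaaaacb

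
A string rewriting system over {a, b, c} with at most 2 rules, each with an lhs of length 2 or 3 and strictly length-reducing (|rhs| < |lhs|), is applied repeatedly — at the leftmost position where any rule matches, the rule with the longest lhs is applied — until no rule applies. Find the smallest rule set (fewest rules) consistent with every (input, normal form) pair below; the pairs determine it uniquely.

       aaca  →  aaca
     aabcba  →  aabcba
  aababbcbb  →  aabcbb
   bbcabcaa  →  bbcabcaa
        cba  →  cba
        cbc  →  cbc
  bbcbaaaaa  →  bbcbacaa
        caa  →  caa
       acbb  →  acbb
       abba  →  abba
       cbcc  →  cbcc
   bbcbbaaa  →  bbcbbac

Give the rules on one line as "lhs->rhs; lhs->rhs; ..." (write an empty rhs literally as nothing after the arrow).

aaa->ac; bab->

  | aaca
  | aabcba
  | aababbcbb => aabcbb
  | bbcabcaa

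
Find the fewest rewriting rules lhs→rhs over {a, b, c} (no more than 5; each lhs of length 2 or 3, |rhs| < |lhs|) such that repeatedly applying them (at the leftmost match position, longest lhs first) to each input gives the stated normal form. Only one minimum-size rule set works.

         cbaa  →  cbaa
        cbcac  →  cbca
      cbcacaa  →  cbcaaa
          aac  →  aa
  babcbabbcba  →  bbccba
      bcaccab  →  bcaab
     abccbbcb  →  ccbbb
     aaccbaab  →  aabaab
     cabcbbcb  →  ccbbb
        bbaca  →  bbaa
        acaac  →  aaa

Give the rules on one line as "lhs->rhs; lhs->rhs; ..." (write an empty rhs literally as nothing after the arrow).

  | cbaa
  | cbcac => cbca
  | cbcacaa => cbcaaa
  | aac => aa

abb->c; abc->c; ac->a; bcb->bb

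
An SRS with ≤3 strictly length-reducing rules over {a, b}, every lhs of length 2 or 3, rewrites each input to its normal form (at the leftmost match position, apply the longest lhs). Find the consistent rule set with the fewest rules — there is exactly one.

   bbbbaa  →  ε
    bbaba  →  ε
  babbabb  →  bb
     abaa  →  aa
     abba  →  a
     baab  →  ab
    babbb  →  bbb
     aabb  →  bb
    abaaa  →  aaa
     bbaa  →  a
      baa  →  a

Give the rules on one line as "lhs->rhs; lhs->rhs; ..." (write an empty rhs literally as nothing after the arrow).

aab->b; ba->; bba->

  | bbbbaa => bba => ε
  | bbaba => ba => ε
  | babbabb => bbabb => bb
  | abaa => aa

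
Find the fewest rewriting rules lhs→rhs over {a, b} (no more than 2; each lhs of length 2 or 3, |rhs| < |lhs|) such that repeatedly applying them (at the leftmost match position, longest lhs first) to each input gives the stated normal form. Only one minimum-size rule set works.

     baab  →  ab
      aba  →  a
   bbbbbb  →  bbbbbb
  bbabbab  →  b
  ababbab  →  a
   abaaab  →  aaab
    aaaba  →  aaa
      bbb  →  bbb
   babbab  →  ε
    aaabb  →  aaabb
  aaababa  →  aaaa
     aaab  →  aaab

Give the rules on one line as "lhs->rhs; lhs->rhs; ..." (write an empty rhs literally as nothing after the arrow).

ba->; bab->

  | baab => ab
  | aba => a
  | bbbbbb
  | bbabbab => bbab => b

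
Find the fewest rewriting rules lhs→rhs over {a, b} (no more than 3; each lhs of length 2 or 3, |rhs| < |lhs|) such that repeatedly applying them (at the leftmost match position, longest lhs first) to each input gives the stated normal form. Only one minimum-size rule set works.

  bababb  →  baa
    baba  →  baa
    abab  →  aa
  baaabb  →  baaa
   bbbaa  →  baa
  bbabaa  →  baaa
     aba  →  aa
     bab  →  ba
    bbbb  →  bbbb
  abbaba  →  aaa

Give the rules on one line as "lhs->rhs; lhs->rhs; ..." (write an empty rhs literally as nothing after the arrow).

  | bababb => baabb => baab => baa
  | baba => baa
  | abab => aab => aa
  | baaabb => baaab => baaa

ab->a; bba->ba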